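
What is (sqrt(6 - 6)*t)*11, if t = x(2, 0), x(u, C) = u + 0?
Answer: 0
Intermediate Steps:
x(u, C) = u
t = 2
(sqrt(6 - 6)*t)*11 = (sqrt(6 - 6)*2)*11 = (sqrt(0)*2)*11 = (0*2)*11 = 0*11 = 0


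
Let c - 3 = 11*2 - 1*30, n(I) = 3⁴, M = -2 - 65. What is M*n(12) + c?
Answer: -5432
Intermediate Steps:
M = -67
n(I) = 81
c = -5 (c = 3 + (11*2 - 1*30) = 3 + (22 - 30) = 3 - 8 = -5)
M*n(12) + c = -67*81 - 5 = -5427 - 5 = -5432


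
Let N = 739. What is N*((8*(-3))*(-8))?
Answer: 141888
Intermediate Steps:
N*((8*(-3))*(-8)) = 739*((8*(-3))*(-8)) = 739*(-24*(-8)) = 739*192 = 141888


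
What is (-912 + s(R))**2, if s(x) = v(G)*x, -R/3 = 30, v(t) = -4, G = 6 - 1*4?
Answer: 304704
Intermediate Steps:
G = 2 (G = 6 - 4 = 2)
R = -90 (R = -3*30 = -90)
s(x) = -4*x
(-912 + s(R))**2 = (-912 - 4*(-90))**2 = (-912 + 360)**2 = (-552)**2 = 304704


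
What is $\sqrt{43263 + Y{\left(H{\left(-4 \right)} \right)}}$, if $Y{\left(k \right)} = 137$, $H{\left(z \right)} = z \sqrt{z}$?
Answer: $10 \sqrt{434} \approx 208.33$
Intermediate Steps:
$H{\left(z \right)} = z^{\frac{3}{2}}$
$\sqrt{43263 + Y{\left(H{\left(-4 \right)} \right)}} = \sqrt{43263 + 137} = \sqrt{43400} = 10 \sqrt{434}$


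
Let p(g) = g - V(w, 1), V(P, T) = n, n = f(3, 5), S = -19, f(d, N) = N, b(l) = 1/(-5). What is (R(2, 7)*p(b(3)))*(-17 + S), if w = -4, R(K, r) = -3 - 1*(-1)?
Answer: -1872/5 ≈ -374.40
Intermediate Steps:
R(K, r) = -2 (R(K, r) = -3 + 1 = -2)
b(l) = -1/5 (b(l) = 1*(-1/5) = -1/5)
n = 5
V(P, T) = 5
p(g) = -5 + g (p(g) = g - 1*5 = g - 5 = -5 + g)
(R(2, 7)*p(b(3)))*(-17 + S) = (-2*(-5 - 1/5))*(-17 - 19) = -2*(-26/5)*(-36) = (52/5)*(-36) = -1872/5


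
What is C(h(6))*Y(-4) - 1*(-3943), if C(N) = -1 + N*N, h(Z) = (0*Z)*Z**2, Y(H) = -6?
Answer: 3949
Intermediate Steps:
h(Z) = 0 (h(Z) = 0*Z**2 = 0)
C(N) = -1 + N**2
C(h(6))*Y(-4) - 1*(-3943) = (-1 + 0**2)*(-6) - 1*(-3943) = (-1 + 0)*(-6) + 3943 = -1*(-6) + 3943 = 6 + 3943 = 3949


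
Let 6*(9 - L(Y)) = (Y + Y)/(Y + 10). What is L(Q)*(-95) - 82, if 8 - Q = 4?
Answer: -19487/21 ≈ -927.95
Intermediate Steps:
Q = 4 (Q = 8 - 1*4 = 8 - 4 = 4)
L(Y) = 9 - Y/(3*(10 + Y)) (L(Y) = 9 - (Y + Y)/(6*(Y + 10)) = 9 - 2*Y/(6*(10 + Y)) = 9 - Y/(3*(10 + Y)))
L(Q)*(-95) - 82 = (2*(135 + 13*4)/(3*(10 + 4)))*(-95) - 82 = ((2/3)*(135 + 52)/14)*(-95) - 82 = ((2/3)*(1/14)*187)*(-95) - 82 = (187/21)*(-95) - 82 = -17765/21 - 82 = -19487/21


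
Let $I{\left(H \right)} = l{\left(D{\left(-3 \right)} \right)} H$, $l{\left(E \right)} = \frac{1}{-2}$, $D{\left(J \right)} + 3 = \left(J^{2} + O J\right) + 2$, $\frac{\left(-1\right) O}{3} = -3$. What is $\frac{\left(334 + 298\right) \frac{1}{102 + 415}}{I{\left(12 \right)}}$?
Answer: $- \frac{316}{1551} \approx -0.20374$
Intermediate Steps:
$O = 9$ ($O = \left(-3\right) \left(-3\right) = 9$)
$D{\left(J \right)} = -1 + J^{2} + 9 J$ ($D{\left(J \right)} = -3 + \left(\left(J^{2} + 9 J\right) + 2\right) = -3 + \left(2 + J^{2} + 9 J\right) = -1 + J^{2} + 9 J$)
$l{\left(E \right)} = - \frac{1}{2}$
$I{\left(H \right)} = - \frac{H}{2}$
$\frac{\left(334 + 298\right) \frac{1}{102 + 415}}{I{\left(12 \right)}} = \frac{\left(334 + 298\right) \frac{1}{102 + 415}}{\left(- \frac{1}{2}\right) 12} = \frac{632 \cdot \frac{1}{517}}{-6} = 632 \cdot \frac{1}{517} \left(- \frac{1}{6}\right) = \frac{632}{517} \left(- \frac{1}{6}\right) = - \frac{316}{1551}$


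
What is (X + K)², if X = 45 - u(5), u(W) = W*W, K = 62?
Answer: 6724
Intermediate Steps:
u(W) = W²
X = 20 (X = 45 - 1*5² = 45 - 1*25 = 45 - 25 = 20)
(X + K)² = (20 + 62)² = 82² = 6724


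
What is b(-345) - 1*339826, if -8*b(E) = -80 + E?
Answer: -2718183/8 ≈ -3.3977e+5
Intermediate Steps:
b(E) = 10 - E/8 (b(E) = -(-80 + E)/8 = 10 - E/8)
b(-345) - 1*339826 = (10 - ⅛*(-345)) - 1*339826 = (10 + 345/8) - 339826 = 425/8 - 339826 = -2718183/8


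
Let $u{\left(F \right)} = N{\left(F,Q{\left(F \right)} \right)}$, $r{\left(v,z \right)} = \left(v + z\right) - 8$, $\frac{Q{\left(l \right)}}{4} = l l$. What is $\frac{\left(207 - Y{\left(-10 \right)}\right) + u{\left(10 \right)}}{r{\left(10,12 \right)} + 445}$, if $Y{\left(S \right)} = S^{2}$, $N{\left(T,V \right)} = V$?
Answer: $\frac{169}{153} \approx 1.1046$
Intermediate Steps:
$Q{\left(l \right)} = 4 l^{2}$ ($Q{\left(l \right)} = 4 l l = 4 l^{2}$)
$r{\left(v,z \right)} = -8 + v + z$
$u{\left(F \right)} = 4 F^{2}$
$\frac{\left(207 - Y{\left(-10 \right)}\right) + u{\left(10 \right)}}{r{\left(10,12 \right)} + 445} = \frac{\left(207 - \left(-10\right)^{2}\right) + 4 \cdot 10^{2}}{\left(-8 + 10 + 12\right) + 445} = \frac{\left(207 - 100\right) + 4 \cdot 100}{14 + 445} = \frac{\left(207 - 100\right) + 400}{459} = \left(107 + 400\right) \frac{1}{459} = 507 \cdot \frac{1}{459} = \frac{169}{153}$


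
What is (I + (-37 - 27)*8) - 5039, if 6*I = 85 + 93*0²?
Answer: -33221/6 ≈ -5536.8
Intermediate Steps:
I = 85/6 (I = (85 + 93*0²)/6 = (85 + 93*0)/6 = (85 + 0)/6 = (⅙)*85 = 85/6 ≈ 14.167)
(I + (-37 - 27)*8) - 5039 = (85/6 + (-37 - 27)*8) - 5039 = (85/6 - 64*8) - 5039 = (85/6 - 512) - 5039 = -2987/6 - 5039 = -33221/6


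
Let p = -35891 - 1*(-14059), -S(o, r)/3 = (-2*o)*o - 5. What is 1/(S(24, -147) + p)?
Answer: -1/18361 ≈ -5.4463e-5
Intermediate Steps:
S(o, r) = 15 + 6*o**2 (S(o, r) = -3*((-2*o)*o - 5) = -3*(-2*o**2 - 5) = -3*(-5 - 2*o**2) = 15 + 6*o**2)
p = -21832 (p = -35891 + 14059 = -21832)
1/(S(24, -147) + p) = 1/((15 + 6*24**2) - 21832) = 1/((15 + 6*576) - 21832) = 1/((15 + 3456) - 21832) = 1/(3471 - 21832) = 1/(-18361) = -1/18361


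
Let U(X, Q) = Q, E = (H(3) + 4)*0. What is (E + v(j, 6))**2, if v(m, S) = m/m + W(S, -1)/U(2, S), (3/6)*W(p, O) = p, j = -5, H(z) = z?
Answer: 9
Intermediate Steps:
E = 0 (E = (3 + 4)*0 = 7*0 = 0)
W(p, O) = 2*p
v(m, S) = 3 (v(m, S) = m/m + (2*S)/S = 1 + 2 = 3)
(E + v(j, 6))**2 = (0 + 3)**2 = 3**2 = 9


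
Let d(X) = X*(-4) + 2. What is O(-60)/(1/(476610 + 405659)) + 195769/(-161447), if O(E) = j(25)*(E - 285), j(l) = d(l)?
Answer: 4815885690250061/161447 ≈ 2.9829e+10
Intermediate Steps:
d(X) = 2 - 4*X (d(X) = -4*X + 2 = 2 - 4*X)
j(l) = 2 - 4*l
O(E) = 27930 - 98*E (O(E) = (2 - 4*25)*(E - 285) = (2 - 100)*(-285 + E) = -98*(-285 + E) = 27930 - 98*E)
O(-60)/(1/(476610 + 405659)) + 195769/(-161447) = (27930 - 98*(-60))/(1/(476610 + 405659)) + 195769/(-161447) = (27930 + 5880)/(1/882269) + 195769*(-1/161447) = 33810/(1/882269) - 195769/161447 = 33810*882269 - 195769/161447 = 29829514890 - 195769/161447 = 4815885690250061/161447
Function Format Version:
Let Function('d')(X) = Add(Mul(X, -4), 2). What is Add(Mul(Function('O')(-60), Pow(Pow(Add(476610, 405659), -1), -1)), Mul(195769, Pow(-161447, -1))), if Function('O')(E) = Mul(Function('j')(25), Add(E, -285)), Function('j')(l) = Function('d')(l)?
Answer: Rational(4815885690250061, 161447) ≈ 2.9829e+10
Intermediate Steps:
Function('d')(X) = Add(2, Mul(-4, X)) (Function('d')(X) = Add(Mul(-4, X), 2) = Add(2, Mul(-4, X)))
Function('j')(l) = Add(2, Mul(-4, l))
Function('O')(E) = Add(27930, Mul(-98, E)) (Function('O')(E) = Mul(Add(2, Mul(-4, 25)), Add(E, -285)) = Mul(Add(2, -100), Add(-285, E)) = Mul(-98, Add(-285, E)) = Add(27930, Mul(-98, E)))
Add(Mul(Function('O')(-60), Pow(Pow(Add(476610, 405659), -1), -1)), Mul(195769, Pow(-161447, -1))) = Add(Mul(Add(27930, Mul(-98, -60)), Pow(Pow(Add(476610, 405659), -1), -1)), Mul(195769, Pow(-161447, -1))) = Add(Mul(Add(27930, 5880), Pow(Pow(882269, -1), -1)), Mul(195769, Rational(-1, 161447))) = Add(Mul(33810, Pow(Rational(1, 882269), -1)), Rational(-195769, 161447)) = Add(Mul(33810, 882269), Rational(-195769, 161447)) = Add(29829514890, Rational(-195769, 161447)) = Rational(4815885690250061, 161447)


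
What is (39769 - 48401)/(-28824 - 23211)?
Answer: 8632/52035 ≈ 0.16589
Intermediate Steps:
(39769 - 48401)/(-28824 - 23211) = -8632/(-52035) = -8632*(-1/52035) = 8632/52035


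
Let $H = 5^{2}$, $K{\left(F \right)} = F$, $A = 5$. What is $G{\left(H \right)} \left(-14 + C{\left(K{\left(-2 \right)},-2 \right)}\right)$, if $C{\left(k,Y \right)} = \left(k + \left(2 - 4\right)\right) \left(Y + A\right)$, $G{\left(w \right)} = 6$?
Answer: $-156$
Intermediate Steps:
$H = 25$
$C{\left(k,Y \right)} = \left(-2 + k\right) \left(5 + Y\right)$ ($C{\left(k,Y \right)} = \left(k + \left(2 - 4\right)\right) \left(Y + 5\right) = \left(k - 2\right) \left(5 + Y\right) = \left(-2 + k\right) \left(5 + Y\right)$)
$G{\left(H \right)} \left(-14 + C{\left(K{\left(-2 \right)},-2 \right)}\right) = 6 \left(-14 - 12\right) = 6 \left(-26\right) = -156$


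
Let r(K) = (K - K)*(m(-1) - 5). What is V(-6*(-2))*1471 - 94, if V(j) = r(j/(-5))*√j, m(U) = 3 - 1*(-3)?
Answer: -94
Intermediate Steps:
m(U) = 6 (m(U) = 3 + 3 = 6)
r(K) = 0 (r(K) = (K - K)*(6 - 5) = 0*1 = 0)
V(j) = 0 (V(j) = 0*√j = 0)
V(-6*(-2))*1471 - 94 = 0*1471 - 94 = 0 - 94 = -94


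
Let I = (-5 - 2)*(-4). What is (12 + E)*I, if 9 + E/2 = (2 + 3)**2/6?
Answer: 196/3 ≈ 65.333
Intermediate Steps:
E = -29/3 (E = -18 + 2*((2 + 3)**2/6) = -18 + 2*(5**2*(1/6)) = -18 + 2*(25*(1/6)) = -18 + 2*(25/6) = -18 + 25/3 = -29/3 ≈ -9.6667)
I = 28 (I = -7*(-4) = 28)
(12 + E)*I = (12 - 29/3)*28 = (7/3)*28 = 196/3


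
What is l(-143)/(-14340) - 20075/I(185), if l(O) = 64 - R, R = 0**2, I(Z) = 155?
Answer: -14394271/111135 ≈ -129.52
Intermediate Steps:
R = 0
l(O) = 64 (l(O) = 64 - 1*0 = 64 + 0 = 64)
l(-143)/(-14340) - 20075/I(185) = 64/(-14340) - 20075/155 = 64*(-1/14340) - 20075*1/155 = -16/3585 - 4015/31 = -14394271/111135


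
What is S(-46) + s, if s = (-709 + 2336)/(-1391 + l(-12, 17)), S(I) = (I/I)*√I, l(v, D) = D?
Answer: -1627/1374 + I*√46 ≈ -1.1841 + 6.7823*I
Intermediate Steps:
S(I) = √I (S(I) = 1*√I = √I)
s = -1627/1374 (s = (-709 + 2336)/(-1391 + 17) = 1627/(-1374) = 1627*(-1/1374) = -1627/1374 ≈ -1.1841)
S(-46) + s = √(-46) - 1627/1374 = I*√46 - 1627/1374 = -1627/1374 + I*√46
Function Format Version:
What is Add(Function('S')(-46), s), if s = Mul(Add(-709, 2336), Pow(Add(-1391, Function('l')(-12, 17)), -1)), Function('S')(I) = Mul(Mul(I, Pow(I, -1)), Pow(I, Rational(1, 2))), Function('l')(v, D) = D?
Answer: Add(Rational(-1627, 1374), Mul(I, Pow(46, Rational(1, 2)))) ≈ Add(-1.1841, Mul(6.7823, I))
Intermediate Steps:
Function('S')(I) = Pow(I, Rational(1, 2)) (Function('S')(I) = Mul(1, Pow(I, Rational(1, 2))) = Pow(I, Rational(1, 2)))
s = Rational(-1627, 1374) (s = Mul(Add(-709, 2336), Pow(Add(-1391, 17), -1)) = Mul(1627, Pow(-1374, -1)) = Mul(1627, Rational(-1, 1374)) = Rational(-1627, 1374) ≈ -1.1841)
Add(Function('S')(-46), s) = Add(Pow(-46, Rational(1, 2)), Rational(-1627, 1374)) = Add(Mul(I, Pow(46, Rational(1, 2))), Rational(-1627, 1374)) = Add(Rational(-1627, 1374), Mul(I, Pow(46, Rational(1, 2))))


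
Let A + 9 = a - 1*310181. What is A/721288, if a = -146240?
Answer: -228215/360644 ≈ -0.63280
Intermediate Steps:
A = -456430 (A = -9 + (-146240 - 1*310181) = -9 + (-146240 - 310181) = -9 - 456421 = -456430)
A/721288 = -456430/721288 = -456430*1/721288 = -228215/360644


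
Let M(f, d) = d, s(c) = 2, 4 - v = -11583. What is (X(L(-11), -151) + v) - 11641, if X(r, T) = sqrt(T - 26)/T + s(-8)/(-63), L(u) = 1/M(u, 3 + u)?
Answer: -3404/63 - I*sqrt(177)/151 ≈ -54.032 - 0.088107*I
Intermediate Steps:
v = 11587 (v = 4 - 1*(-11583) = 4 + 11583 = 11587)
L(u) = 1/(3 + u)
X(r, T) = -2/63 + sqrt(-26 + T)/T (X(r, T) = sqrt(T - 26)/T + 2/(-63) = sqrt(-26 + T)/T + 2*(-1/63) = sqrt(-26 + T)/T - 2/63 = -2/63 + sqrt(-26 + T)/T)
(X(L(-11), -151) + v) - 11641 = ((-2/63 + sqrt(-26 - 151)/(-151)) + 11587) - 11641 = ((-2/63 - I*sqrt(177)/151) + 11587) - 11641 = (729979/63 - I*sqrt(177)/151) - 11641 = -3404/63 - I*sqrt(177)/151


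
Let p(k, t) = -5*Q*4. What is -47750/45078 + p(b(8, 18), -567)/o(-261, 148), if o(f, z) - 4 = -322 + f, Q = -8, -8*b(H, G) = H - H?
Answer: -5809955/4350027 ≈ -1.3356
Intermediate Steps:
b(H, G) = 0 (b(H, G) = -(H - H)/8 = -1/8*0 = 0)
p(k, t) = 160 (p(k, t) = -5*(-8)*4 = 40*4 = 160)
o(f, z) = -318 + f (o(f, z) = 4 + (-322 + f) = -318 + f)
-47750/45078 + p(b(8, 18), -567)/o(-261, 148) = -47750/45078 + 160/(-318 - 261) = -47750*1/45078 + 160/(-579) = -23875/22539 + 160*(-1/579) = -23875/22539 - 160/579 = -5809955/4350027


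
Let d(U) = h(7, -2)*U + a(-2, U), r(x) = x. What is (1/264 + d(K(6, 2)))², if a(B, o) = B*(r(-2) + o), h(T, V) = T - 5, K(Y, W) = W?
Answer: 1117249/69696 ≈ 16.030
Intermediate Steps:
h(T, V) = -5 + T
a(B, o) = B*(-2 + o)
d(U) = 4 (d(U) = (-5 + 7)*U - 2*(-2 + U) = 2*U + (4 - 2*U) = 4)
(1/264 + d(K(6, 2)))² = (1/264 + 4)² = (1057/264)² = 1117249/69696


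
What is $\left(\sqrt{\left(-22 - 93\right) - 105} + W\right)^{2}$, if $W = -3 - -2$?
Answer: $\left(1 - 2 i \sqrt{55}\right)^{2} \approx -219.0 - 29.665 i$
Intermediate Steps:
$W = -1$ ($W = -3 + 2 = -1$)
$\left(\sqrt{\left(-22 - 93\right) - 105} + W\right)^{2} = \left(\sqrt{\left(-22 - 93\right) - 105} - 1\right)^{2} = \left(\sqrt{-115 - 105} - 1\right)^{2} = \left(\sqrt{-220} - 1\right)^{2} = \left(2 i \sqrt{55} - 1\right)^{2} = \left(-1 + 2 i \sqrt{55}\right)^{2}$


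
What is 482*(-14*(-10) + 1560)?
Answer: 819400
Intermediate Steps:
482*(-14*(-10) + 1560) = 482*(140 + 1560) = 482*1700 = 819400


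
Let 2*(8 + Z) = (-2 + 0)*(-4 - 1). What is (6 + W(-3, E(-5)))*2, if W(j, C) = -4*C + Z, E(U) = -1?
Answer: 14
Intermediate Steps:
Z = -3 (Z = -8 + ((-2 + 0)*(-4 - 1))/2 = -8 + (-2*(-5))/2 = -8 + (½)*10 = -8 + 5 = -3)
W(j, C) = -3 - 4*C (W(j, C) = -4*C - 3 = -3 - 4*C)
(6 + W(-3, E(-5)))*2 = (6 + (-3 - 4*(-1)))*2 = (6 + (-3 + 4))*2 = (6 + 1)*2 = 7*2 = 14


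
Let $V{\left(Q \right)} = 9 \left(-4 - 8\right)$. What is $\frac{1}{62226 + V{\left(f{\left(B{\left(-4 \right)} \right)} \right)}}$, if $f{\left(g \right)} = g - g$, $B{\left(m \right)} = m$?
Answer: $\frac{1}{62118} \approx 1.6098 \cdot 10^{-5}$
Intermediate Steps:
$f{\left(g \right)} = 0$
$V{\left(Q \right)} = -108$ ($V{\left(Q \right)} = 9 \left(-12\right) = -108$)
$\frac{1}{62226 + V{\left(f{\left(B{\left(-4 \right)} \right)} \right)}} = \frac{1}{62226 - 108} = \frac{1}{62118}$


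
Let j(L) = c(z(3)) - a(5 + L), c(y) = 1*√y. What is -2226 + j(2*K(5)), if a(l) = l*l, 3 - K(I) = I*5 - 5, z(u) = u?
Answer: -3067 + √3 ≈ -3065.3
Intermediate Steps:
c(y) = √y
K(I) = 8 - 5*I (K(I) = 3 - (I*5 - 5) = 3 - (5*I - 5) = 3 - (-5 + 5*I) = 3 + (5 - 5*I) = 8 - 5*I)
a(l) = l²
j(L) = √3 - (5 + L)²
-2226 + j(2*K(5)) = -2226 + (√3 - (5 + 2*(8 - 5*5))²) = -2226 + (√3 - (5 + 2*(8 - 25))²) = -2226 + (√3 - (5 + 2*(-17))²) = -2226 + (√3 - (5 - 34)²) = -2226 + (√3 - 1*(-29)²) = -2226 + (√3 - 1*841) = -2226 + (√3 - 841) = -2226 + (-841 + √3) = -3067 + √3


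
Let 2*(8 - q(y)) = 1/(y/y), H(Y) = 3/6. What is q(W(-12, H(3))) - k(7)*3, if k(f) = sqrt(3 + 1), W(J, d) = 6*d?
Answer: 3/2 ≈ 1.5000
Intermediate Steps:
H(Y) = 1/2 (H(Y) = 3*(1/6) = 1/2)
k(f) = 2 (k(f) = sqrt(4) = 2)
q(y) = 15/2 (q(y) = 8 - 1/(2*(y/y)) = 8 - 1/2/1 = 8 - 1/2*1 = 8 - 1/2 = 15/2)
q(W(-12, H(3))) - k(7)*3 = 15/2 - 2*3 = 15/2 - 1*6 = 15/2 - 6 = 3/2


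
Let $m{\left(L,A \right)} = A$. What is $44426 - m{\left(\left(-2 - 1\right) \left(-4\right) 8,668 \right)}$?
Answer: $43758$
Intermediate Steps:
$44426 - m{\left(\left(-2 - 1\right) \left(-4\right) 8,668 \right)} = 44426 - 668 = 43758$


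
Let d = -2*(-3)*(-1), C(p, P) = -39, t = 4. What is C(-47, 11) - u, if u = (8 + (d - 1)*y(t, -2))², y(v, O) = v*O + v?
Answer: -1335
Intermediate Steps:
y(v, O) = v + O*v (y(v, O) = O*v + v = v + O*v)
d = -6 (d = 6*(-1) = -6)
u = 1296 (u = (8 + (-6 - 1)*(4*(1 - 2)))² = (8 - 28*(-1))² = (8 - 7*(-4))² = (8 + 28)² = 36² = 1296)
C(-47, 11) - u = -39 - 1*1296 = -39 - 1296 = -1335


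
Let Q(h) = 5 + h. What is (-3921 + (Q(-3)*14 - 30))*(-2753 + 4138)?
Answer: -5433355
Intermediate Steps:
(-3921 + (Q(-3)*14 - 30))*(-2753 + 4138) = (-3921 + ((5 - 3)*14 - 30))*(-2753 + 4138) = (-3921 + (2*14 - 30))*1385 = (-3921 + (28 - 30))*1385 = (-3921 - 2)*1385 = -3923*1385 = -5433355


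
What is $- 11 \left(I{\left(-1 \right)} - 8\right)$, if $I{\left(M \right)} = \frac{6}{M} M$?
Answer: $22$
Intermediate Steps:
$I{\left(M \right)} = 6$
$- 11 \left(I{\left(-1 \right)} - 8\right) = - 11 \left(6 - 8\right) = \left(-11\right) \left(-2\right) = 22$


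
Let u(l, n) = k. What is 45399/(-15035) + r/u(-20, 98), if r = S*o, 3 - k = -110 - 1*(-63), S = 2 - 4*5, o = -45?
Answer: 198168/15035 ≈ 13.180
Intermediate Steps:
S = -18 (S = 2 - 20 = -18)
k = 50 (k = 3 - (-110 - 1*(-63)) = 3 - (-110 + 63) = 3 - 1*(-47) = 3 + 47 = 50)
u(l, n) = 50
r = 810 (r = -18*(-45) = 810)
45399/(-15035) + r/u(-20, 98) = 45399/(-15035) + 810/50 = 45399*(-1/15035) + 810*(1/50) = -45399/15035 + 81/5 = 198168/15035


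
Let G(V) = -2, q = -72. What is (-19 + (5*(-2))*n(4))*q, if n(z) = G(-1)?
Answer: -72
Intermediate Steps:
n(z) = -2
(-19 + (5*(-2))*n(4))*q = (-19 + (5*(-2))*(-2))*(-72) = (-19 - 10*(-2))*(-72) = (-19 + 20)*(-72) = 1*(-72) = -72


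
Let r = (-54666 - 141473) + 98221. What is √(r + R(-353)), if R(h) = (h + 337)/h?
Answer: I*√12201458414/353 ≈ 312.92*I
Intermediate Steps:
R(h) = (337 + h)/h
r = -97918 (r = -196139 + 98221 = -97918)
√(r + R(-353)) = √(-97918 + (337 - 353)/(-353)) = √(-97918 - 1/353*(-16)) = √(-97918 + 16/353) = √(-34565038/353) = I*√12201458414/353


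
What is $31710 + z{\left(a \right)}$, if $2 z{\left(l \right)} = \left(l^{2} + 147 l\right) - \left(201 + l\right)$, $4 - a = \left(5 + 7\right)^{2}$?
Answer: $\frac{62379}{2} \approx 31190.0$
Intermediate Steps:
$a = -140$ ($a = 4 - \left(5 + 7\right)^{2} = 4 - 12^{2} = 4 - 144 = -140$)
$z{\left(l \right)} = - \frac{201}{2} + \frac{l^{2}}{2} + 73 l$ ($z{\left(l \right)} = \frac{\left(l^{2} + 147 l\right) - \left(201 + l\right)}{2} = \frac{-201 + l^{2} + 146 l}{2} = - \frac{201}{2} + \frac{l^{2}}{2} + 73 l$)
$31710 + z{\left(a \right)} = 31710 + \left(- \frac{201}{2} + \frac{\left(-140\right)^{2}}{2} + 73 \left(-140\right)\right) = 31710 - \frac{1041}{2} = \frac{62379}{2}$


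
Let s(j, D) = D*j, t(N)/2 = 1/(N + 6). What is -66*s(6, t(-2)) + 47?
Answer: -151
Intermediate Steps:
t(N) = 2/(6 + N) (t(N) = 2/(N + 6) = 2/(6 + N))
-66*s(6, t(-2)) + 47 = -66*2/(6 - 2)*6 + 47 = -66*2/4*6 + 47 = -66*2*(1/4)*6 + 47 = -33*6 + 47 = -66*3 + 47 = -198 + 47 = -151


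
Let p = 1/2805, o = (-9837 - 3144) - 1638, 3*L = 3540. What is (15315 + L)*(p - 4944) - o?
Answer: -45742063522/561 ≈ -8.1537e+7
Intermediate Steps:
L = 1180 (L = (⅓)*3540 = 1180)
o = -14619 (o = -12981 - 1638 = -14619)
p = 1/2805 ≈ 0.00035651
(15315 + L)*(p - 4944) - o = (15315 + 1180)*(1/2805 - 4944) - 1*(-14619) = 16495*(-13867919/2805) + 14619 = -45750264781/561 + 14619 = -45742063522/561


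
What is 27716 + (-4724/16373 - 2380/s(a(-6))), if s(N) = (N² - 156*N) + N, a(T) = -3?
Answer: 107528590658/3880401 ≈ 27711.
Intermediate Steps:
s(N) = N² - 155*N
27716 + (-4724/16373 - 2380/s(a(-6))) = 27716 + (-4724/16373 - 2380*(-1/(3*(-155 - 3)))) = 27716 + (-4724*1/16373 - 2380/((-3*(-158)))) = 27716 + (-4724/16373 - 2380/474) = 27716 + (-4724/16373 - 2380*1/474) = 27716 + (-4724/16373 - 1190/237) = 27716 - 20603458/3880401 = 107528590658/3880401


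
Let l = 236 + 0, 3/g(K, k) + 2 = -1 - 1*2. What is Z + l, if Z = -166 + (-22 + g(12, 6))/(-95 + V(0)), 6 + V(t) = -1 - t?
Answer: 35813/510 ≈ 70.222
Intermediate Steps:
g(K, k) = -⅗ (g(K, k) = 3/(-2 + (-1 - 1*2)) = 3/(-2 + (-1 - 2)) = 3/(-2 - 3) = 3/(-5) = 3*(-⅕) = -⅗)
V(t) = -7 - t (V(t) = -6 + (-1 - t) = -7 - t)
Z = -84547/510 (Z = -166 + (-22 - ⅗)/(-95 + (-7 - 1*0)) = -166 - 113/(5*(-95 + (-7 + 0))) = -166 - 113/(5*(-95 - 7)) = -166 - 113/5/(-102) = -166 - 113/5*(-1/102) = -166 + 113/510 = -84547/510 ≈ -165.78)
l = 236
Z + l = -84547/510 + 236 = 35813/510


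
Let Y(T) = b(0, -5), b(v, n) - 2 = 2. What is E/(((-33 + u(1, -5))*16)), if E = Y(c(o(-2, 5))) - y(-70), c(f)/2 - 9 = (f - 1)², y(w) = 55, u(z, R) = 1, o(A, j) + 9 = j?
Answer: 51/512 ≈ 0.099609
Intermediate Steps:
o(A, j) = -9 + j
b(v, n) = 4 (b(v, n) = 2 + 2 = 4)
c(f) = 18 + 2*(-1 + f)² (c(f) = 18 + 2*(f - 1)² = 18 + 2*(-1 + f)²)
Y(T) = 4
E = -51 (E = 4 - 1*55 = 4 - 55 = -51)
E/(((-33 + u(1, -5))*16)) = -51*1/(16*(-33 + 1)) = -51/((-32*16)) = -51/(-512) = -51*(-1/512) = 51/512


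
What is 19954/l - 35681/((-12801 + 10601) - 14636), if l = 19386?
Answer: 171276235/54397116 ≈ 3.1486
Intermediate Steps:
19954/l - 35681/((-12801 + 10601) - 14636) = 19954/19386 - 35681/((-12801 + 10601) - 14636) = 19954*(1/19386) - 35681/(-2200 - 14636) = 9977/9693 - 35681/(-16836) = 9977/9693 - 35681*(-1/16836) = 9977/9693 + 35681/16836 = 171276235/54397116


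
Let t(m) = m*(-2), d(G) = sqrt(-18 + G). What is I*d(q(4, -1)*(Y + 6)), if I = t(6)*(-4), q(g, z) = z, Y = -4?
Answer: 96*I*sqrt(5) ≈ 214.66*I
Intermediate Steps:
t(m) = -2*m
I = 48 (I = -2*6*(-4) = -12*(-4) = 48)
I*d(q(4, -1)*(Y + 6)) = 48*sqrt(-18 - (-4 + 6)) = 48*sqrt(-18 - 1*2) = 48*sqrt(-18 - 2) = 48*sqrt(-20) = 48*(2*I*sqrt(5)) = 96*I*sqrt(5)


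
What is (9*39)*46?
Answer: 16146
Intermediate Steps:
(9*39)*46 = 351*46 = 16146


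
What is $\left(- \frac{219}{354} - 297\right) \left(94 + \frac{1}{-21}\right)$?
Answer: $- \frac{9898541}{354} \approx -27962.0$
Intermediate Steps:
$\left(- \frac{219}{354} - 297\right) \left(94 + \frac{1}{-21}\right) = \left(\left(-219\right) \frac{1}{354} - 297\right) \left(94 - \frac{1}{21}\right) = \left(- \frac{73}{118} - 297\right) \frac{1973}{21} = \left(- \frac{35119}{118}\right) \frac{1973}{21} = - \frac{9898541}{354}$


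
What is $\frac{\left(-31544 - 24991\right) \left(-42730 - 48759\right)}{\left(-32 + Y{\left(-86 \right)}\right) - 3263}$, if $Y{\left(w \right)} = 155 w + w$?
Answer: $- \frac{5172330615}{16711} \approx -3.0952 \cdot 10^{5}$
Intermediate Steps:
$Y{\left(w \right)} = 156 w$
$\frac{\left(-31544 - 24991\right) \left(-42730 - 48759\right)}{\left(-32 + Y{\left(-86 \right)}\right) - 3263} = \frac{\left(-31544 - 24991\right) \left(-42730 - 48759\right)}{\left(-32 + 156 \left(-86\right)\right) - 3263} = \frac{\left(-56535\right) \left(-91489\right)}{\left(-32 - 13416\right) - 3263} = \frac{5172330615}{-13448 - 3263} = \frac{5172330615}{-16711} = 5172330615 \left(- \frac{1}{16711}\right) = - \frac{5172330615}{16711}$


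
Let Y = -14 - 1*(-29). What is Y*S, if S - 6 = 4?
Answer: 150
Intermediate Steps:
S = 10 (S = 6 + 4 = 10)
Y = 15 (Y = -14 + 29 = 15)
Y*S = 15*10 = 150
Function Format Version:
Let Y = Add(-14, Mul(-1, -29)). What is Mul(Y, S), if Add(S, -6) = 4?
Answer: 150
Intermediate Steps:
S = 10 (S = Add(6, 4) = 10)
Y = 15 (Y = Add(-14, 29) = 15)
Mul(Y, S) = Mul(15, 10) = 150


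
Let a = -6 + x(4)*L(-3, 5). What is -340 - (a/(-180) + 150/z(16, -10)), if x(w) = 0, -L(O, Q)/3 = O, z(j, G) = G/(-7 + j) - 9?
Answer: -887791/2730 ≈ -325.20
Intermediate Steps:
z(j, G) = -9 + G/(-7 + j) (z(j, G) = G/(-7 + j) - 9 = -9 + G/(-7 + j))
L(O, Q) = -3*O
a = -6 (a = -6 + 0*(-3*(-3)) = -6 + 0*9 = -6 + 0 = -6)
-340 - (a/(-180) + 150/z(16, -10)) = -340 - (-6/(-180) + 150/(((63 - 10 - 9*16)/(-7 + 16)))) = -340 - (-6*(-1/180) + 150/(((63 - 10 - 144)/9))) = -340 - (1/30 + 150/(((⅑)*(-91)))) = -340 - (1/30 + 150/(-91/9)) = -340 - (1/30 + 150*(-9/91)) = -340 - (1/30 - 1350/91) = -340 - 1*(-40409/2730) = -340 + 40409/2730 = -887791/2730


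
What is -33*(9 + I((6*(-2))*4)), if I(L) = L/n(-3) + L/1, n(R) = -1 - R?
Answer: 2079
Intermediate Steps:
I(L) = 3*L/2 (I(L) = L/(-1 - 1*(-3)) + L/1 = L/(-1 + 3) + L*1 = L/2 + L = 3*L/2)
-33*(9 + I((6*(-2))*4)) = -33*(9 + 3*((6*(-2))*4)/2) = -33*(9 + 3*(-12*4)/2) = -33*(9 + (3/2)*(-48)) = -33*(9 - 72) = -33*(-63) = 2079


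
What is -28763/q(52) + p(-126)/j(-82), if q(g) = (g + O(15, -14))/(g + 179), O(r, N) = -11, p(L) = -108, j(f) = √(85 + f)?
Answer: -6644253/41 - 36*√3 ≈ -1.6212e+5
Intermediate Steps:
q(g) = (-11 + g)/(179 + g) (q(g) = (g - 11)/(g + 179) = (-11 + g)/(179 + g))
-28763/q(52) + p(-126)/j(-82) = -28763*(179 + 52)/(-11 + 52) - 108/√(85 - 82) = -28763/(41/231) - 108*√3/3 = -28763/((1/231)*41) - 36*√3 = -28763/41/231 - 36*√3 = -28763*231/41 - 36*√3 = -6644253/41 - 36*√3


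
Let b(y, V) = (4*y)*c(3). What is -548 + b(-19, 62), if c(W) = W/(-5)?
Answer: -2512/5 ≈ -502.40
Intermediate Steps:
c(W) = -W/5 (c(W) = W*(-1/5) = -W/5)
b(y, V) = -12*y/5 (b(y, V) = (4*y)*(-1/5*3) = (4*y)*(-3/5) = -12*y/5)
-548 + b(-19, 62) = -548 - 12/5*(-19) = -548 + 228/5 = -2512/5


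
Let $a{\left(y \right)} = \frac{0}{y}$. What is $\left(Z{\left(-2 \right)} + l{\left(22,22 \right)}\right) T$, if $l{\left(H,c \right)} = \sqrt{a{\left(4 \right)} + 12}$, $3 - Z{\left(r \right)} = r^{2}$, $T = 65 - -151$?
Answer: $-216 + 432 \sqrt{3} \approx 532.25$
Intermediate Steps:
$a{\left(y \right)} = 0$
$T = 216$ ($T = 65 + 151 = 216$)
$Z{\left(r \right)} = 3 - r^{2}$
$l{\left(H,c \right)} = 2 \sqrt{3}$ ($l{\left(H,c \right)} = \sqrt{0 + 12} = \sqrt{12} = 2 \sqrt{3}$)
$\left(Z{\left(-2 \right)} + l{\left(22,22 \right)}\right) T = \left(\left(3 - \left(-2\right)^{2}\right) + 2 \sqrt{3}\right) 216 = \left(\left(3 - 4\right) + 2 \sqrt{3}\right) 216 = \left(-1 + 2 \sqrt{3}\right) 216 = -216 + 432 \sqrt{3}$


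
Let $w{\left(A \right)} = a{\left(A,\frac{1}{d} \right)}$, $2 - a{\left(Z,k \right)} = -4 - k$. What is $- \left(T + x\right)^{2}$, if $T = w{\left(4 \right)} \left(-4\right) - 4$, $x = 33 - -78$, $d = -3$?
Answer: $- \frac{64009}{9} \approx -7112.1$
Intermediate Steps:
$a{\left(Z,k \right)} = 6 + k$ ($a{\left(Z,k \right)} = 2 - \left(-4 - k\right) = 2 + \left(4 + k\right) = 6 + k$)
$x = 111$ ($x = 33 + 78 = 111$)
$w{\left(A \right)} = \frac{17}{3}$ ($w{\left(A \right)} = 6 + \frac{1}{-3} = 6 - \frac{1}{3} = \frac{17}{3}$)
$T = - \frac{80}{3}$ ($T = \frac{17}{3} \left(-4\right) - 4 = - \frac{68}{3} - 4 = - \frac{80}{3} \approx -26.667$)
$- \left(T + x\right)^{2} = - \left(- \frac{80}{3} + 111\right)^{2} = - \left(\frac{253}{3}\right)^{2} = \left(-1\right) \frac{64009}{9} = - \frac{64009}{9}$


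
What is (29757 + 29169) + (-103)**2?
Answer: 69535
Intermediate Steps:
(29757 + 29169) + (-103)**2 = 58926 + 10609 = 69535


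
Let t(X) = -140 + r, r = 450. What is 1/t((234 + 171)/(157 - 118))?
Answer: 1/310 ≈ 0.0032258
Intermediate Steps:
t(X) = 310 (t(X) = -140 + 450 = 310)
1/t((234 + 171)/(157 - 118)) = 1/310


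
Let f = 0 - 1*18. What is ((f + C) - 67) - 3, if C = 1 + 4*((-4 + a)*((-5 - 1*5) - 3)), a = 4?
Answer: -87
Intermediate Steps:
C = 1 (C = 1 + 4*((-4 + 4)*((-5 - 1*5) - 3)) = 1 + 4*(0*((-5 - 5) - 3)) = 1 + 4*(0*(-10 - 3)) = 1 + 4*(0*(-13)) = 1 + 4*0 = 1 + 0 = 1)
f = -18 (f = 0 - 18 = -18)
((f + C) - 67) - 3 = ((-18 + 1) - 67) - 3 = (-17 - 67) - 3 = -84 - 3 = -87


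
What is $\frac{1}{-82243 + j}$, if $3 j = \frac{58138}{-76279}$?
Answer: $- \frac{228837}{18820299529} \approx -1.2159 \cdot 10^{-5}$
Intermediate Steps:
$j = - \frac{58138}{228837}$ ($j = \frac{58138 \frac{1}{-76279}}{3} = \frac{58138 \left(- \frac{1}{76279}\right)}{3} = \frac{1}{3} \left(- \frac{58138}{76279}\right) = - \frac{58138}{228837} \approx -0.25406$)
$\frac{1}{-82243 + j} = \frac{1}{-82243 - \frac{58138}{228837}} = \frac{1}{- \frac{18820299529}{228837}} = - \frac{228837}{18820299529}$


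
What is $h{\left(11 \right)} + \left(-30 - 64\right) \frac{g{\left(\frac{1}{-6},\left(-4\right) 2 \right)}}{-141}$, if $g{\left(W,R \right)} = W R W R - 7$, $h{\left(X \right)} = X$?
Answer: $\frac{203}{27} \approx 7.5185$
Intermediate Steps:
$g{\left(W,R \right)} = -7 + R^{2} W^{2}$ ($g{\left(W,R \right)} = R W W R - 7 = R W^{2} R - 7 = R^{2} W^{2} - 7 = -7 + R^{2} W^{2}$)
$h{\left(11 \right)} + \left(-30 - 64\right) \frac{g{\left(\frac{1}{-6},\left(-4\right) 2 \right)}}{-141} = 11 + \left(-30 - 64\right) \frac{-7 + \left(\left(-4\right) 2\right)^{2} \left(\frac{1}{-6}\right)^{2}}{-141} = 11 + \left(-30 - 64\right) \left(-7 + \left(-8\right)^{2} \left(- \frac{1}{6}\right)^{2}\right) \left(- \frac{1}{141}\right) = 11 - 94 \left(-7 + 64 \cdot \frac{1}{36}\right) \left(- \frac{1}{141}\right) = 11 - 94 \left(-7 + \frac{16}{9}\right) \left(- \frac{1}{141}\right) = 11 - 94 \left(\left(- \frac{47}{9}\right) \left(- \frac{1}{141}\right)\right) = 11 - \frac{94}{27} = \frac{203}{27}$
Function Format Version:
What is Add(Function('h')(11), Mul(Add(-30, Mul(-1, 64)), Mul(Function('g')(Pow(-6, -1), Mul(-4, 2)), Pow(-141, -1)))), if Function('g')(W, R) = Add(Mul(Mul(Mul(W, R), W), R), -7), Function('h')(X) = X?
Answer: Rational(203, 27) ≈ 7.5185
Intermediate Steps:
Function('g')(W, R) = Add(-7, Mul(Pow(R, 2), Pow(W, 2))) (Function('g')(W, R) = Add(Mul(Mul(Mul(R, W), W), R), -7) = Add(Mul(Mul(R, Pow(W, 2)), R), -7) = Add(Mul(Pow(R, 2), Pow(W, 2)), -7) = Add(-7, Mul(Pow(R, 2), Pow(W, 2))))
Add(Function('h')(11), Mul(Add(-30, Mul(-1, 64)), Mul(Function('g')(Pow(-6, -1), Mul(-4, 2)), Pow(-141, -1)))) = Add(11, Mul(Add(-30, Mul(-1, 64)), Mul(Add(-7, Mul(Pow(Mul(-4, 2), 2), Pow(Pow(-6, -1), 2))), Pow(-141, -1)))) = Add(11, Mul(Add(-30, -64), Mul(Add(-7, Mul(Pow(-8, 2), Pow(Rational(-1, 6), 2))), Rational(-1, 141)))) = Add(11, Mul(-94, Mul(Add(-7, Mul(64, Rational(1, 36))), Rational(-1, 141)))) = Add(11, Mul(-94, Mul(Add(-7, Rational(16, 9)), Rational(-1, 141)))) = Add(11, Mul(-94, Mul(Rational(-47, 9), Rational(-1, 141)))) = Add(11, Mul(-94, Rational(1, 27))) = Add(11, Rational(-94, 27)) = Rational(203, 27)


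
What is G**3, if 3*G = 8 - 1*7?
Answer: 1/27 ≈ 0.037037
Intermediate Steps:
G = 1/3 (G = (8 - 1*7)/3 = (8 - 7)/3 = (1/3)*1 = 1/3 ≈ 0.33333)
G**3 = (1/3)**3 = 1/27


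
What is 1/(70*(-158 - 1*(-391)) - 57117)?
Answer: -1/40807 ≈ -2.4506e-5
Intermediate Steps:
1/(70*(-158 - 1*(-391)) - 57117) = 1/(70*(-158 + 391) - 57117) = 1/(70*233 - 57117) = 1/(16310 - 57117) = 1/(-40807) = -1/40807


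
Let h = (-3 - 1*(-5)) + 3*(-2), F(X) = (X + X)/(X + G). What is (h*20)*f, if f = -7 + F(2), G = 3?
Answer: 496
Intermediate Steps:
F(X) = 2*X/(3 + X) (F(X) = (X + X)/(X + 3) = (2*X)/(3 + X) = 2*X/(3 + X))
h = -4 (h = (-3 + 5) - 6 = 2 - 6 = -4)
f = -31/5 (f = -7 + 2*2/(3 + 2) = -7 + 2*2/5 = -7 + 2*2*(1/5) = -7 + 4/5 = -31/5 ≈ -6.2000)
(h*20)*f = -4*20*(-31/5) = -80*(-31/5) = 496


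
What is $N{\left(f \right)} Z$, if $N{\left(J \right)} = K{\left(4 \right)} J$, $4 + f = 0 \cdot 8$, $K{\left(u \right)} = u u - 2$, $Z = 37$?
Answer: $-2072$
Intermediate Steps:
$K{\left(u \right)} = -2 + u^{2}$ ($K{\left(u \right)} = u^{2} - 2 = -2 + u^{2}$)
$f = -4$ ($f = -4 + 0 \cdot 8 = -4 + 0 = -4$)
$N{\left(J \right)} = 14 J$ ($N{\left(J \right)} = \left(-2 + 4^{2}\right) J = \left(-2 + 16\right) J = 14 J$)
$N{\left(f \right)} Z = 14 \left(-4\right) 37 = \left(-56\right) 37 = -2072$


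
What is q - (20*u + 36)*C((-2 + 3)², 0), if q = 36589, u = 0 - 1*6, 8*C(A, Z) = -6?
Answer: 36526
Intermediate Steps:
C(A, Z) = -¾ (C(A, Z) = (⅛)*(-6) = -¾)
u = -6 (u = 0 - 6 = -6)
q - (20*u + 36)*C((-2 + 3)², 0) = 36589 - (20*(-6) + 36)*(-3)/4 = 36589 - (-120 + 36)*(-3)/4 = 36589 - (-84)*(-3)/4 = 36589 - 1*63 = 36589 - 63 = 36526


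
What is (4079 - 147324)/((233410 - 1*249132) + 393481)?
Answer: -143245/377759 ≈ -0.37920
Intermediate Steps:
(4079 - 147324)/((233410 - 1*249132) + 393481) = -143245/((233410 - 249132) + 393481) = -143245/(-15722 + 393481) = -143245/377759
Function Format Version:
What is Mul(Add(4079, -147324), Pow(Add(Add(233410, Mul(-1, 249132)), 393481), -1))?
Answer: Rational(-143245, 377759) ≈ -0.37920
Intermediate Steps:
Mul(Add(4079, -147324), Pow(Add(Add(233410, Mul(-1, 249132)), 393481), -1)) = Mul(-143245, Pow(Add(Add(233410, -249132), 393481), -1)) = Mul(-143245, Pow(Add(-15722, 393481), -1)) = Mul(-143245, Pow(377759, -1)) = Mul(-143245, Rational(1, 377759)) = Rational(-143245, 377759)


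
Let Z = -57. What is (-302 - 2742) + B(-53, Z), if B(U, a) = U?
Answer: -3097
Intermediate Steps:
(-302 - 2742) + B(-53, Z) = (-302 - 2742) - 53 = -3044 - 53 = -3097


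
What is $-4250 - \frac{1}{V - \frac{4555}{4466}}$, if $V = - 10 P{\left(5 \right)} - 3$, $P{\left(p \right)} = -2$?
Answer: $- \frac{303314216}{71367} \approx -4250.1$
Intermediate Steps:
$V = 17$ ($V = \left(-10\right) \left(-2\right) - 3 = 20 - 3 = 17$)
$-4250 - \frac{1}{V - \frac{4555}{4466}} = -4250 - \frac{1}{17 - \frac{4555}{4466}} = -4250 - \frac{1}{\frac{71367}{4466}} = -4250 - \frac{4466}{71367} = - \frac{303314216}{71367}$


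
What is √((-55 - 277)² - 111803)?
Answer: I*√1579 ≈ 39.737*I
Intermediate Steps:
√((-55 - 277)² - 111803) = √((-332)² - 111803) = √(110224 - 111803) = √(-1579) = I*√1579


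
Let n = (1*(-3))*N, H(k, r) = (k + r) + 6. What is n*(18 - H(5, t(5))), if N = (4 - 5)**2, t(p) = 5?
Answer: -6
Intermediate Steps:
N = 1 (N = (-1)**2 = 1)
H(k, r) = 6 + k + r
n = -3 (n = (1*(-3))*1 = -3*1 = -3)
n*(18 - H(5, t(5))) = -3*(18 - (6 + 5 + 5)) = -3*(18 - 1*16) = -3*(18 - 16) = -3*2 = -6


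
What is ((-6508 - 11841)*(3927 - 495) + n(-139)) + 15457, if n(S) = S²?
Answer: -62938990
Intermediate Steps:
((-6508 - 11841)*(3927 - 495) + n(-139)) + 15457 = ((-6508 - 11841)*(3927 - 495) + (-139)²) + 15457 = (-18349*3432 + 19321) + 15457 = (-62973768 + 19321) + 15457 = -62954447 + 15457 = -62938990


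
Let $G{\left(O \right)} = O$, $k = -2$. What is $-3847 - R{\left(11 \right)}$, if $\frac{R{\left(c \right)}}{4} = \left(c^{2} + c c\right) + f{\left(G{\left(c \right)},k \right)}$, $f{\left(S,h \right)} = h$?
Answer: $-4807$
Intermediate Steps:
$R{\left(c \right)} = -8 + 8 c^{2}$ ($R{\left(c \right)} = 4 \left(\left(c^{2} + c c\right) - 2\right) = 4 \left(\left(c^{2} + c^{2}\right) - 2\right) = 4 \left(2 c^{2} - 2\right) = 4 \left(-2 + 2 c^{2}\right) = -8 + 8 c^{2}$)
$-3847 - R{\left(11 \right)} = -3847 - \left(-8 + 8 \cdot 11^{2}\right) = -3847 - \left(-8 + 8 \cdot 121\right) = -3847 - \left(-8 + 968\right) = -3847 - 960 = -4807$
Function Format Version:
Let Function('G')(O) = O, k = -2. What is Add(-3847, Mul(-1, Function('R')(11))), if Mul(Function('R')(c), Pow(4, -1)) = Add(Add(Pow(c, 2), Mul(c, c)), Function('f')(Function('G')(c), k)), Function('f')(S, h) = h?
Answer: -4807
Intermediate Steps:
Function('R')(c) = Add(-8, Mul(8, Pow(c, 2))) (Function('R')(c) = Mul(4, Add(Add(Pow(c, 2), Mul(c, c)), -2)) = Mul(4, Add(Add(Pow(c, 2), Pow(c, 2)), -2)) = Mul(4, Add(Mul(2, Pow(c, 2)), -2)) = Mul(4, Add(-2, Mul(2, Pow(c, 2)))) = Add(-8, Mul(8, Pow(c, 2))))
Add(-3847, Mul(-1, Function('R')(11))) = Add(-3847, Mul(-1, Add(-8, Mul(8, Pow(11, 2))))) = Add(-3847, Mul(-1, Add(-8, Mul(8, 121)))) = Add(-3847, Mul(-1, Add(-8, 968))) = Add(-3847, Mul(-1, 960)) = Add(-3847, -960) = -4807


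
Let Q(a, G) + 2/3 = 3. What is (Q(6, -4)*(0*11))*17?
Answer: 0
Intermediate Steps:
Q(a, G) = 7/3 (Q(a, G) = -⅔ + 3 = 7/3)
(Q(6, -4)*(0*11))*17 = (7*(0*11)/3)*17 = ((7/3)*0)*17 = 0*17 = 0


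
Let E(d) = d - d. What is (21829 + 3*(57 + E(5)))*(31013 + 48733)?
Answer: 1754412000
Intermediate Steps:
E(d) = 0
(21829 + 3*(57 + E(5)))*(31013 + 48733) = (21829 + 3*(57 + 0))*(31013 + 48733) = (21829 + 3*57)*79746 = (21829 + 171)*79746 = 22000*79746 = 1754412000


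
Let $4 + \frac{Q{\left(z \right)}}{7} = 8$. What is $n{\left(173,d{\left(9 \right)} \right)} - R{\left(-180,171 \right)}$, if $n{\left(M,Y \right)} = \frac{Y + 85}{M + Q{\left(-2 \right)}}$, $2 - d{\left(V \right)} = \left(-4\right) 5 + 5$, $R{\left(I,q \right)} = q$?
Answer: $- \frac{11423}{67} \approx -170.49$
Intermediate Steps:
$Q{\left(z \right)} = 28$ ($Q{\left(z \right)} = -28 + 7 \cdot 8 = -28 + 56 = 28$)
$d{\left(V \right)} = 17$ ($d{\left(V \right)} = 2 - \left(\left(-4\right) 5 + 5\right) = 2 - \left(-20 + 5\right) = 2 - -15 = 2 + 15 = 17$)
$n{\left(M,Y \right)} = \frac{85 + Y}{28 + M}$ ($n{\left(M,Y \right)} = \frac{Y + 85}{M + 28} = \frac{85 + Y}{28 + M}$)
$n{\left(173,d{\left(9 \right)} \right)} - R{\left(-180,171 \right)} = \frac{85 + 17}{28 + 173} - 171 = \frac{1}{201} \cdot 102 - 171 = \frac{34}{67} - 171 = - \frac{11423}{67}$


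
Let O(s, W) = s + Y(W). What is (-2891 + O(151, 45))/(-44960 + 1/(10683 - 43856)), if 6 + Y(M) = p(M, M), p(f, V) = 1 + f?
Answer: 89567100/1491458081 ≈ 0.060053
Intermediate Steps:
Y(M) = -5 + M (Y(M) = -6 + (1 + M) = -5 + M)
O(s, W) = -5 + W + s (O(s, W) = s + (-5 + W) = -5 + W + s)
(-2891 + O(151, 45))/(-44960 + 1/(10683 - 43856)) = (-2891 + (-5 + 45 + 151))/(-44960 + 1/(10683 - 43856)) = (-2891 + 191)/(-44960 + 1/(-33173)) = -2700/(-44960 - 1/33173) = -2700/(-1491458081/33173) = -2700*(-33173/1491458081) = 89567100/1491458081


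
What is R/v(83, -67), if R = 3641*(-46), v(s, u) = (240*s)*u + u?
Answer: 15226/121337 ≈ 0.12549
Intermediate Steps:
v(s, u) = u + 240*s*u (v(s, u) = 240*s*u + u = u + 240*s*u)
R = -167486
R/v(83, -67) = -167486*(-1/(67*(1 + 240*83))) = -167486*(-1/(67*(1 + 19920))) = -167486/((-67*19921)) = -167486/(-1334707) = -167486*(-1/1334707) = 15226/121337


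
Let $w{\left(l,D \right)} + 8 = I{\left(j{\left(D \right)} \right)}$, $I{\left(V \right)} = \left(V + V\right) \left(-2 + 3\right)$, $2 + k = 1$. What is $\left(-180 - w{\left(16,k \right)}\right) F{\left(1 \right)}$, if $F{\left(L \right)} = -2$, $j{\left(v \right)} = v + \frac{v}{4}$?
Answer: $339$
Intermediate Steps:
$j{\left(v \right)} = \frac{5 v}{4}$ ($j{\left(v \right)} = v + \frac{v}{4} = \frac{5 v}{4}$)
$k = -1$ ($k = -2 + 1 = -1$)
$I{\left(V \right)} = 2 V$ ($I{\left(V \right)} = 2 V 1 = 2 V$)
$w{\left(l,D \right)} = -8 + \frac{5 D}{2}$ ($w{\left(l,D \right)} = -8 + 2 \frac{5 D}{4} = -8 + \frac{5 D}{2}$)
$\left(-180 - w{\left(16,k \right)}\right) F{\left(1 \right)} = \left(-180 - \left(-8 + \frac{5}{2} \left(-1\right)\right)\right) \left(-2\right) = \left(-180 - \left(-8 - \frac{5}{2}\right)\right) \left(-2\right) = \left(-180 - - \frac{21}{2}\right) \left(-2\right) = \left(-180 + \frac{21}{2}\right) \left(-2\right) = \left(- \frac{339}{2}\right) \left(-2\right) = 339$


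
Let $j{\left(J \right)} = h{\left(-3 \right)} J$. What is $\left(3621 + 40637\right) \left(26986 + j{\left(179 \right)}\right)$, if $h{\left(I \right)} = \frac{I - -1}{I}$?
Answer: $\frac{3598883528}{3} \approx 1.1996 \cdot 10^{9}$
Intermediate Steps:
$h{\left(I \right)} = \frac{1 + I}{I}$ ($h{\left(I \right)} = \frac{I + 1}{I} = \frac{1 + I}{I}$)
$j{\left(J \right)} = \frac{2 J}{3}$ ($j{\left(J \right)} = \frac{1 - 3}{-3} J = \left(- \frac{1}{3}\right) \left(-2\right) J = \frac{2 J}{3}$)
$\left(3621 + 40637\right) \left(26986 + j{\left(179 \right)}\right) = \left(3621 + 40637\right) \left(26986 + \frac{2}{3} \cdot 179\right) = 44258 \left(26986 + \frac{358}{3}\right) = 44258 \cdot \frac{81316}{3} = \frac{3598883528}{3}$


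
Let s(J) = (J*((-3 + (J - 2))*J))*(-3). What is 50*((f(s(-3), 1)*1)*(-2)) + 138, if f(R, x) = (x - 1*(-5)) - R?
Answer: 21138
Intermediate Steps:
s(J) = -3*J²*(-5 + J) (s(J) = (J*((-3 + (-2 + J))*J))*(-3) = (J*((-5 + J)*J))*(-3) = (J*(J*(-5 + J)))*(-3) = (J²*(-5 + J))*(-3) = -3*J²*(-5 + J))
f(R, x) = 5 + x - R (f(R, x) = (x + 5) - R = (5 + x) - R = 5 + x - R)
50*((f(s(-3), 1)*1)*(-2)) + 138 = 50*(((5 + 1 - 3*(-3)²*(5 - 1*(-3)))*1)*(-2)) + 138 = 50*(((5 + 1 - 3*9*(5 + 3))*1)*(-2)) + 138 = 50*(((5 + 1 - 3*9*8)*1)*(-2)) + 138 = 50*(((5 + 1 - 1*216)*1)*(-2)) + 138 = 50*(((5 + 1 - 216)*1)*(-2)) + 138 = 50*(-210*1*(-2)) + 138 = 50*(-210*(-2)) + 138 = 50*420 + 138 = 21000 + 138 = 21138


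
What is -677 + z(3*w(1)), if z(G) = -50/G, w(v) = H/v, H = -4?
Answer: -4037/6 ≈ -672.83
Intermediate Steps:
w(v) = -4/v
-677 + z(3*w(1)) = -677 - 50/(3*(-4/1)) = -677 - 50/(3*(-4*1)) = -677 - 50/(3*(-4)) = -677 - 50/(-12) = -677 - 50*(-1/12) = -677 + 25/6 = -4037/6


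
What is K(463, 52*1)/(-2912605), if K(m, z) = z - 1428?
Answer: 32/67735 ≈ 0.00047243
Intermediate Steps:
K(m, z) = -1428 + z
K(463, 52*1)/(-2912605) = (-1428 + 52*1)/(-2912605) = (-1428 + 52)*(-1/2912605) = -1376*(-1/2912605) = 32/67735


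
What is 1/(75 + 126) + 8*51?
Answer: 82009/201 ≈ 408.00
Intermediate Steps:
1/(75 + 126) + 8*51 = 1/201 + 408 = 82009/201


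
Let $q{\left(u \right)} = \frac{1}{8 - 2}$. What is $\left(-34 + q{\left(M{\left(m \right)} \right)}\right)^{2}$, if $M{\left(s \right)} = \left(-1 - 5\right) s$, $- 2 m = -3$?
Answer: $\frac{41209}{36} \approx 1144.7$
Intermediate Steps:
$m = \frac{3}{2}$ ($m = \left(- \frac{1}{2}\right) \left(-3\right) = \frac{3}{2} \approx 1.5$)
$M{\left(s \right)} = - 6 s$
$q{\left(u \right)} = \frac{1}{6}$
$\left(-34 + q{\left(M{\left(m \right)} \right)}\right)^{2} = \left(-34 + \frac{1}{6}\right)^{2} = \left(- \frac{203}{6}\right)^{2} = \frac{41209}{36}$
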